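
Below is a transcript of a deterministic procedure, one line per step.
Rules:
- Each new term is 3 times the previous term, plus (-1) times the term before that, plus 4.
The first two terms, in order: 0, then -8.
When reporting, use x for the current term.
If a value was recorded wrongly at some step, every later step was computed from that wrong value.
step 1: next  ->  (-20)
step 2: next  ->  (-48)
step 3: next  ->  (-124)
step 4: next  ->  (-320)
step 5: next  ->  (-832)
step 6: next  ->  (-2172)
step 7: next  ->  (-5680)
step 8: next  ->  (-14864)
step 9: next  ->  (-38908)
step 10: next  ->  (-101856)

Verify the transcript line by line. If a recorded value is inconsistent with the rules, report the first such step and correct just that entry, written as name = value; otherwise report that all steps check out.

step 3, x = -120

Recomputing the run from the initial state:
step 1: x = -20
step 2: x = -48
step 3: x = -120
step 4: x = -308
step 5: x = -800
step 6: x = -2088
step 7: x = -5460
step 8: x = -14288
step 9: x = -37400
step 10: x = -97908
The first disagreement with the transcript is at step 3, where the value should be x = -120.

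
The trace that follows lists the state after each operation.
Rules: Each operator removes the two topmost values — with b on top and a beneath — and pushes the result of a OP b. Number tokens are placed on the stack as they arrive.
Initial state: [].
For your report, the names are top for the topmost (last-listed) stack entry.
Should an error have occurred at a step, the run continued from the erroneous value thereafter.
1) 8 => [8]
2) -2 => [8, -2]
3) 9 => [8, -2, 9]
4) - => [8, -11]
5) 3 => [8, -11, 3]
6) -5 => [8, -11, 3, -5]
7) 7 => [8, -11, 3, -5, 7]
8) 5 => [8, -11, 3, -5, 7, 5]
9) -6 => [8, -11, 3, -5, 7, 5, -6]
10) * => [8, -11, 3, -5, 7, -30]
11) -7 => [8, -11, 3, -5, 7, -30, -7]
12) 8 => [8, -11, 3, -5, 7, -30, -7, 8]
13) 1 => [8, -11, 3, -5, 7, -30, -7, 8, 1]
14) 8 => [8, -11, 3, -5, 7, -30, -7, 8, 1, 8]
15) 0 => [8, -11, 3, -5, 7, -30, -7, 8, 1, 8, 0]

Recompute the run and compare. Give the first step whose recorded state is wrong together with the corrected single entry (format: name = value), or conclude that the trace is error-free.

Recomputing the run from the initial state:
step 1: [8]
step 2: [8, -2]
step 3: [8, -2, 9]
step 4: [8, -11]
step 5: [8, -11, 3]
step 6: [8, -11, 3, -5]
step 7: [8, -11, 3, -5, 7]
step 8: [8, -11, 3, -5, 7, 5]
step 9: [8, -11, 3, -5, 7, 5, -6]
step 10: [8, -11, 3, -5, 7, -30]
step 11: [8, -11, 3, -5, 7, -30, -7]
step 12: [8, -11, 3, -5, 7, -30, -7, 8]
step 13: [8, -11, 3, -5, 7, -30, -7, 8, 1]
step 14: [8, -11, 3, -5, 7, -30, -7, 8, 1, 8]
step 15: [8, -11, 3, -5, 7, -30, -7, 8, 1, 8, 0]
This matches the trace at every step.

no error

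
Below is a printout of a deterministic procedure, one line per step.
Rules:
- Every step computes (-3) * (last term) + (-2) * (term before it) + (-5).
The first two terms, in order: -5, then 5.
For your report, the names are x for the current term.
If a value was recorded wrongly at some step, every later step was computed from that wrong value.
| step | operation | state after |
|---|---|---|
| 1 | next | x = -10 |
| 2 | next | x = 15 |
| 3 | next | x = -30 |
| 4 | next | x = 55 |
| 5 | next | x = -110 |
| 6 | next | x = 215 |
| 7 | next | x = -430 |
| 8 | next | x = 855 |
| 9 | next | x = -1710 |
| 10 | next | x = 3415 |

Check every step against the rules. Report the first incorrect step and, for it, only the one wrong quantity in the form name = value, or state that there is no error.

Recomputing the run from the initial state:
step 1: x = -10
step 2: x = 15
step 3: x = -30
step 4: x = 55
step 5: x = -110
step 6: x = 215
step 7: x = -430
step 8: x = 855
step 9: x = -1710
step 10: x = 3415
This matches the printout at every step.

no error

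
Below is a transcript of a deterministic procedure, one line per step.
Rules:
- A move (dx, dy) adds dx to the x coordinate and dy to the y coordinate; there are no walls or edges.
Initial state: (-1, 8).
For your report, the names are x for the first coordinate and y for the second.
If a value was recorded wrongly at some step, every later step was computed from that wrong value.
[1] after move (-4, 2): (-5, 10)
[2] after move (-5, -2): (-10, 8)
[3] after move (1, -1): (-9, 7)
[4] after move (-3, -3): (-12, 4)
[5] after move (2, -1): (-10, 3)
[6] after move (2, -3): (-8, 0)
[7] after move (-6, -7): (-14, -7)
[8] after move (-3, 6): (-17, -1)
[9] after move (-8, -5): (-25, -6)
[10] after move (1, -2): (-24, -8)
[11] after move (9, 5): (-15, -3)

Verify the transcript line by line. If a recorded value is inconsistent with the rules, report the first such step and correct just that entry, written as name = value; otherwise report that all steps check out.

step 1: x = -1 + (-4) = -5, y = 8 + (2) = 10 -> exactly as logged
step 2: x = -5 + (-5) = -10, y = 10 + (-2) = 8 -> agrees with the transcript
step 3: x = -10 + (1) = -9, y = 8 + (-1) = 7 -> no discrepancy
step 4: x = -9 + (-3) = -12, y = 7 + (-3) = 4 -> agrees with the transcript
step 5: x = -12 + (2) = -10, y = 4 + (-1) = 3 -> verified
step 6: x = -10 + (2) = -8, y = 3 + (-3) = 0 -> verified
step 7: x = -8 + (-6) = -14, y = 0 + (-7) = -7 -> consistent with the transcript
step 8: x = -14 + (-3) = -17, y = -7 + (6) = -1 -> verified
step 9: x = -17 + (-8) = -25, y = -1 + (-5) = -6 -> matches
step 10: x = -25 + (1) = -24, y = -6 + (-2) = -8 -> consistent with the transcript
step 11: x = -24 + (9) = -15, y = -8 + (5) = -3 -> confirmed correct
Nothing is out of place; the run is error-free.

no error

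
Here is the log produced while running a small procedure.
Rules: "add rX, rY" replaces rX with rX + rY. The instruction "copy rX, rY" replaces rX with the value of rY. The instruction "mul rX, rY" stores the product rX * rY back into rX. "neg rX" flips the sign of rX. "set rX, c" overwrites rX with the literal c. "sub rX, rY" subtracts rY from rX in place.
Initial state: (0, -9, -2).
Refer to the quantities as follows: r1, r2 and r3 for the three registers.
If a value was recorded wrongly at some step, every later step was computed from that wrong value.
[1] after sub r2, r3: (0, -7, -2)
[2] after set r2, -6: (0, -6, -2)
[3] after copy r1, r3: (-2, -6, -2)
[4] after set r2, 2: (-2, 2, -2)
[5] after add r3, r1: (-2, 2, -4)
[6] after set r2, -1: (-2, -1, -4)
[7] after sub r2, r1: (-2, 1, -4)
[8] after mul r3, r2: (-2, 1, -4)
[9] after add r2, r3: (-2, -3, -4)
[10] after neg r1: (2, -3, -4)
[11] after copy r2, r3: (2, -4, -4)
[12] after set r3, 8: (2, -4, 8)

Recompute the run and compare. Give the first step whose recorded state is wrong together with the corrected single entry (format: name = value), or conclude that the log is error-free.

Recomputing the run from the initial state:
step 1: r1 = 0, r2 = -7, r3 = -2
step 2: r1 = 0, r2 = -6, r3 = -2
step 3: r1 = -2, r2 = -6, r3 = -2
step 4: r1 = -2, r2 = 2, r3 = -2
step 5: r1 = -2, r2 = 2, r3 = -4
step 6: r1 = -2, r2 = -1, r3 = -4
step 7: r1 = -2, r2 = 1, r3 = -4
step 8: r1 = -2, r2 = 1, r3 = -4
step 9: r1 = -2, r2 = -3, r3 = -4
step 10: r1 = 2, r2 = -3, r3 = -4
step 11: r1 = 2, r2 = -4, r3 = -4
step 12: r1 = 2, r2 = -4, r3 = 8
This matches the log at every step.

no error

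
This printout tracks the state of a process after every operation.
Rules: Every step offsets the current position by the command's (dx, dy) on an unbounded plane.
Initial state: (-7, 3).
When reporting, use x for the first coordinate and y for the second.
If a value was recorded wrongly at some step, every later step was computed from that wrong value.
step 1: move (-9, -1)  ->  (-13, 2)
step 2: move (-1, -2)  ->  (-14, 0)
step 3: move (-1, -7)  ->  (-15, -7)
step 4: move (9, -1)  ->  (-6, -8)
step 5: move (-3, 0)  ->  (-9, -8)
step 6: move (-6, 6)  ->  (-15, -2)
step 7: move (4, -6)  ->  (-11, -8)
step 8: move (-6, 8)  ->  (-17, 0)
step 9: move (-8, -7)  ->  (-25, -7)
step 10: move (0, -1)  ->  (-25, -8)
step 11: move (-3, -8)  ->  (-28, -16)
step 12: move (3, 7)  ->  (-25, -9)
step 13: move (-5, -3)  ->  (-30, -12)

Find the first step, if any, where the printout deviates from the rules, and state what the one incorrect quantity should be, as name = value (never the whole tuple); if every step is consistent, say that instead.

Recomputing the run from the initial state:
step 1: x = -16, y = 2
step 2: x = -17, y = 0
step 3: x = -18, y = -7
step 4: x = -9, y = -8
step 5: x = -12, y = -8
step 6: x = -18, y = -2
step 7: x = -14, y = -8
step 8: x = -20, y = 0
step 9: x = -28, y = -7
step 10: x = -28, y = -8
step 11: x = -31, y = -16
step 12: x = -28, y = -9
step 13: x = -33, y = -12
The first disagreement with the printout is at step 1, where the value should be x = -16.

step 1, x = -16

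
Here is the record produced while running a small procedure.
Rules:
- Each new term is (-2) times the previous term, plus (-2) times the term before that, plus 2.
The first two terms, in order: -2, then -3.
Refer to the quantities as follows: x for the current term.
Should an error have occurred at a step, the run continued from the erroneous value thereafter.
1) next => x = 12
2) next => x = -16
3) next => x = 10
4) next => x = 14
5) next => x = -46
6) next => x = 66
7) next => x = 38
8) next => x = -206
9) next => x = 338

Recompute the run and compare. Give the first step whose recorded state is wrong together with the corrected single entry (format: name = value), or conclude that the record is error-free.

step 1: x = -2*(-3) + (-2)*(-2) + (2) = 12 -> matches
step 2: x = -2*(12) + (-2)*(-3) + (2) = -16 -> confirmed correct
step 3: x = -2*(-16) + (-2)*(12) + (2) = 10 -> in agreement
step 4: x = -2*(10) + (-2)*(-16) + (2) = 14 -> same as recorded
step 5: x = -2*(14) + (-2)*(10) + (2) = -46 -> consistent with the record
step 6: x = -2*(-46) + (-2)*(14) + (2) = 66 -> consistent with the record
step 7: x = -2*(66) + (-2)*(-46) + (2) = -38 -> not what was recorded
The audit stops at step 7: the recorded entry is wrong and should be x = -38.

step 7, x = -38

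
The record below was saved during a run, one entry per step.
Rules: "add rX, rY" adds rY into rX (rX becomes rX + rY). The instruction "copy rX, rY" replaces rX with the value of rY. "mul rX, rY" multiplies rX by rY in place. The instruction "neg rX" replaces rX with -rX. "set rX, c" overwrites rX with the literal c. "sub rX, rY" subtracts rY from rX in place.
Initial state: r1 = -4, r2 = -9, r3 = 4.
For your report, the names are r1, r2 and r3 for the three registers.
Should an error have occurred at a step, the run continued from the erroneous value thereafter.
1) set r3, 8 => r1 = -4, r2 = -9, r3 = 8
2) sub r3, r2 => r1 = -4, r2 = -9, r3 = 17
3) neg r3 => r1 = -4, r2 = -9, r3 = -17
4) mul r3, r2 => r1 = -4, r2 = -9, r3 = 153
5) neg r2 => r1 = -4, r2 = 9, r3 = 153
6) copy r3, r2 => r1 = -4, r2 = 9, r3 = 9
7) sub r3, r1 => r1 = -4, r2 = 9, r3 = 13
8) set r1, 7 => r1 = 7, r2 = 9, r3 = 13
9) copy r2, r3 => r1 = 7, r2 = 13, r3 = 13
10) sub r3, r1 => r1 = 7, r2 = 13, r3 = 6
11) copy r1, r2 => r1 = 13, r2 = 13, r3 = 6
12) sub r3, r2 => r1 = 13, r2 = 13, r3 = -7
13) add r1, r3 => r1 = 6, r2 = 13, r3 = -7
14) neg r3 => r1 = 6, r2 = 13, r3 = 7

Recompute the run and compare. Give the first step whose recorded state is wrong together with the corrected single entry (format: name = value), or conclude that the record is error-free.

no error

step 1: r3 = 8 -> agrees with the record
step 2: r3 = 8 - -9 = 17 -> confirmed correct
step 3: r3 = -(17) = -17 -> no discrepancy
step 4: r3 = -17 * -9 = 153 -> no discrepancy
step 5: r2 = -(-9) = 9 -> same as recorded
step 6: r3 = 9 -> confirmed correct
step 7: r3 = 9 - -4 = 13 -> in agreement
step 8: r1 = 7 -> exactly as logged
step 9: r2 = 13 -> agrees with the record
step 10: r3 = 13 - 7 = 6 -> confirmed correct
step 11: r1 = 13 -> matches
step 12: r3 = 6 - 13 = -7 -> matches
step 13: r1 = 13 + -7 = 6 -> checks out
step 14: r3 = -(-7) = 7 -> verified
Each recorded entry agrees with the recomputation.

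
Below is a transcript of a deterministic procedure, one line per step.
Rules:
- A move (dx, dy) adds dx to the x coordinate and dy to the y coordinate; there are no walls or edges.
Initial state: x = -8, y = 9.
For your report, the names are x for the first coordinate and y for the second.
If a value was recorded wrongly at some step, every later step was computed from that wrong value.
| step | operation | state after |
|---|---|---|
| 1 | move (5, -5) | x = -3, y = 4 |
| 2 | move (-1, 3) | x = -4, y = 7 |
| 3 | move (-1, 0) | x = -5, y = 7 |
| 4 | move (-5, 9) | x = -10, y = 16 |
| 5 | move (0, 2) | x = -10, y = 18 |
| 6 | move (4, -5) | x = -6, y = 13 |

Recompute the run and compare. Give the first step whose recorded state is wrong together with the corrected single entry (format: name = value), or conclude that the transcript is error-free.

Recomputing the run from the initial state:
step 1: x = -3, y = 4
step 2: x = -4, y = 7
step 3: x = -5, y = 7
step 4: x = -10, y = 16
step 5: x = -10, y = 18
step 6: x = -6, y = 13
This matches the transcript at every step.

no error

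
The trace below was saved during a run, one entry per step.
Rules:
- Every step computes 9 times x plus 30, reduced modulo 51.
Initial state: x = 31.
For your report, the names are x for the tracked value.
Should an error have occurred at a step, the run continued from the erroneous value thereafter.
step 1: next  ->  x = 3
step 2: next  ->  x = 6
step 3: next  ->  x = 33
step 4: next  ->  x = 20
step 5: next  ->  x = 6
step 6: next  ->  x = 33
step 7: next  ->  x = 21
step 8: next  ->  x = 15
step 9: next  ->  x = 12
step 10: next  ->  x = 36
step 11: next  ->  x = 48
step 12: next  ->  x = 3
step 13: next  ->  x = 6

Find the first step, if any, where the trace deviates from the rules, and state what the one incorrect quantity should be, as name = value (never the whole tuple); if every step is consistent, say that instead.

step 4, x = 21

Recomputing the run from the initial state:
step 1: x = 3
step 2: x = 6
step 3: x = 33
step 4: x = 21
step 5: x = 15
step 6: x = 12
step 7: x = 36
step 8: x = 48
step 9: x = 3
step 10: x = 6
step 11: x = 33
step 12: x = 21
step 13: x = 15
The first disagreement with the trace is at step 4, where the value should be x = 21.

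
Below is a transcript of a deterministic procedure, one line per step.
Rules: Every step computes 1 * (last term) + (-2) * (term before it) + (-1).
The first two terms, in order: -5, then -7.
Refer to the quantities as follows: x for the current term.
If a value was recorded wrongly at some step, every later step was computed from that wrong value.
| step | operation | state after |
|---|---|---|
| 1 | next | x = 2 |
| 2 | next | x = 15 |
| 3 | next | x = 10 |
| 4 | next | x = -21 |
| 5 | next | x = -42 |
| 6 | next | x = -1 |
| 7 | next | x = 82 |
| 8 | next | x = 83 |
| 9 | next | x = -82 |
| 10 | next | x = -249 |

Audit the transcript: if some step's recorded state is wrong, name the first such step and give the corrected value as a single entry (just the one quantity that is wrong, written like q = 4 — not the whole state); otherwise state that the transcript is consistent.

no error

step 1: x = 1*(-7) + (-2)*(-5) + (-1) = 2 -> in agreement
step 2: x = 1*(2) + (-2)*(-7) + (-1) = 15 -> consistent with the transcript
step 3: x = 1*(15) + (-2)*(2) + (-1) = 10 -> verified
step 4: x = 1*(10) + (-2)*(15) + (-1) = -21 -> consistent with the transcript
step 5: x = 1*(-21) + (-2)*(10) + (-1) = -42 -> checks out
step 6: x = 1*(-42) + (-2)*(-21) + (-1) = -1 -> agrees with the transcript
step 7: x = 1*(-1) + (-2)*(-42) + (-1) = 82 -> no discrepancy
step 8: x = 1*(82) + (-2)*(-1) + (-1) = 83 -> exactly as logged
step 9: x = 1*(83) + (-2)*(82) + (-1) = -82 -> consistent with the transcript
step 10: x = 1*(-82) + (-2)*(83) + (-1) = -249 -> checks out
Nothing is out of place; the run is error-free.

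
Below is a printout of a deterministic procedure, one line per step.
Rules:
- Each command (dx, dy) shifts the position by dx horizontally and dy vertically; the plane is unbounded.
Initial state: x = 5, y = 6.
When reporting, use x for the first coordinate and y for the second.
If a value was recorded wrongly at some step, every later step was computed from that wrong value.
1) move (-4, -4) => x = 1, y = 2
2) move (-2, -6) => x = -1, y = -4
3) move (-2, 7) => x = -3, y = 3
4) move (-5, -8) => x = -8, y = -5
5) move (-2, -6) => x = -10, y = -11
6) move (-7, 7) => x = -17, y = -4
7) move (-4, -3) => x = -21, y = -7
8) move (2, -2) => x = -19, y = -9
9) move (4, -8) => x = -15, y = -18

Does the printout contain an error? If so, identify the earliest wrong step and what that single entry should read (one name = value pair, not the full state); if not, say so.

Recomputing the run from the initial state:
step 1: x = 1, y = 2
step 2: x = -1, y = -4
step 3: x = -3, y = 3
step 4: x = -8, y = -5
step 5: x = -10, y = -11
step 6: x = -17, y = -4
step 7: x = -21, y = -7
step 8: x = -19, y = -9
step 9: x = -15, y = -17
The first disagreement with the printout is at step 9, where the value should be y = -17.

step 9, y = -17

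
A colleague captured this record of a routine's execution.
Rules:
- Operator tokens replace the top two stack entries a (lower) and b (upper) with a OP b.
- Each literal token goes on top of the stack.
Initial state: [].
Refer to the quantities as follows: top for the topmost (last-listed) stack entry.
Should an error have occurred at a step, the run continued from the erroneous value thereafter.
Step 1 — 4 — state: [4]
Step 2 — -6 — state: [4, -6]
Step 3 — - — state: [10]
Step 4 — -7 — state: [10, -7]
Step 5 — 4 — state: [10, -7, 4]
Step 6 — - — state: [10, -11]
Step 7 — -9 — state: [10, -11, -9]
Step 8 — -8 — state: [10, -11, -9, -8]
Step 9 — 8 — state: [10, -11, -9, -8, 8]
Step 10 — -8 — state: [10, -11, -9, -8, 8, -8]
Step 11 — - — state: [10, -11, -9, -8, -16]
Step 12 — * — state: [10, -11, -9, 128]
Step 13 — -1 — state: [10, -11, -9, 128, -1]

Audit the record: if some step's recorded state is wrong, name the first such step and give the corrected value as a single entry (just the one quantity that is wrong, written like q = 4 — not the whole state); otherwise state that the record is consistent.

step 11, top = 16

step 1: push 4: top = 4 -> checks out
step 2: push -6: top = -6 -> checks out
step 3: 4 - -6 = 10 -> in agreement
step 4: push -7: top = -7 -> agrees with the record
step 5: push 4: top = 4 -> in agreement
step 6: -7 - 4 = -11 -> same as recorded
step 7: push -9: top = -9 -> consistent with the record
step 8: push -8: top = -8 -> matches
step 9: push 8: top = 8 -> verified
step 10: push -8: top = -8 -> verified
step 11: 8 - -8 = 16 -> not what was recorded
First incorrect step: 11; the correct value is top = 16.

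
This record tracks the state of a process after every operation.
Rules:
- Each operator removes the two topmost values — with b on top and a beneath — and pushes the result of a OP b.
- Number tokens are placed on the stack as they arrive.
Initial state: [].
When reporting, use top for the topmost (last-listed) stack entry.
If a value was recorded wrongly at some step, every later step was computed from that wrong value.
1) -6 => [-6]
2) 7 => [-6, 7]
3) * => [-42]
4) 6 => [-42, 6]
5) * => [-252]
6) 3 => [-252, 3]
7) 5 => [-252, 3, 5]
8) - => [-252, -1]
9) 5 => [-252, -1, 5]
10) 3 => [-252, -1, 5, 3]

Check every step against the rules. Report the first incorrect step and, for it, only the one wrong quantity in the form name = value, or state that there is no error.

Recomputing the run from the initial state:
step 1: [-6]
step 2: [-6, 7]
step 3: [-42]
step 4: [-42, 6]
step 5: [-252]
step 6: [-252, 3]
step 7: [-252, 3, 5]
step 8: [-252, -2]
step 9: [-252, -2, 5]
step 10: [-252, -2, 5, 3]
The first disagreement with the record is at step 8, where the value should be top = -2.

step 8, top = -2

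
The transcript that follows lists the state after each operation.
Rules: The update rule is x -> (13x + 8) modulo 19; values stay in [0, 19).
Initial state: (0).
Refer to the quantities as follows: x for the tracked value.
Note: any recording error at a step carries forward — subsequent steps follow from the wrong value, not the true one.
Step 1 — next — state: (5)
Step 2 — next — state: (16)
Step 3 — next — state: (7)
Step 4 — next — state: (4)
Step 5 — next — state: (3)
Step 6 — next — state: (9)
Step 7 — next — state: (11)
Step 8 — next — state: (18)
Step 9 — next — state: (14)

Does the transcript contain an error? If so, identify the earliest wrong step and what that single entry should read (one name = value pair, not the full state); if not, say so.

step 1, x = 8

Recomputing the run from the initial state:
step 1: x = 8
step 2: x = 17
step 3: x = 1
step 4: x = 2
step 5: x = 15
step 6: x = 13
step 7: x = 6
step 8: x = 10
step 9: x = 5
The first disagreement with the transcript is at step 1, where the value should be x = 8.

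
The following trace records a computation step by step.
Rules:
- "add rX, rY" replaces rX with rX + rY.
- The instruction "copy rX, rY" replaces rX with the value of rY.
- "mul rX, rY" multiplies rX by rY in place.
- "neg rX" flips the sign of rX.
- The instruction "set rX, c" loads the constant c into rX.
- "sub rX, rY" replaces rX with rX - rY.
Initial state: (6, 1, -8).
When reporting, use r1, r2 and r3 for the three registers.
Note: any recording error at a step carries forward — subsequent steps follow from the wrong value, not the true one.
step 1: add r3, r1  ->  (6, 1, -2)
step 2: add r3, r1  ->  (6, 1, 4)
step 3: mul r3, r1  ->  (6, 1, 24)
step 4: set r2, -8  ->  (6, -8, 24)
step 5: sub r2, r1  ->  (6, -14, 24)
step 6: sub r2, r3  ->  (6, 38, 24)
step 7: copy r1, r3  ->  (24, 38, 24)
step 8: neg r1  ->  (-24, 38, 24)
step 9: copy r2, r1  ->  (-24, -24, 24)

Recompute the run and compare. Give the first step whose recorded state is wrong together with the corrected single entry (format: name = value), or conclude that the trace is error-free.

step 1: r3 = -8 + 6 = -2 -> verified
step 2: r3 = -2 + 6 = 4 -> same as recorded
step 3: r3 = 4 * 6 = 24 -> confirmed correct
step 4: r2 = -8 -> exactly as logged
step 5: r2 = -8 - 6 = -14 -> checks out
step 6: r2 = -14 - 24 = -38 -> the trace disagrees here
First incorrect step: 6; the correct value is r2 = -38.

step 6, r2 = -38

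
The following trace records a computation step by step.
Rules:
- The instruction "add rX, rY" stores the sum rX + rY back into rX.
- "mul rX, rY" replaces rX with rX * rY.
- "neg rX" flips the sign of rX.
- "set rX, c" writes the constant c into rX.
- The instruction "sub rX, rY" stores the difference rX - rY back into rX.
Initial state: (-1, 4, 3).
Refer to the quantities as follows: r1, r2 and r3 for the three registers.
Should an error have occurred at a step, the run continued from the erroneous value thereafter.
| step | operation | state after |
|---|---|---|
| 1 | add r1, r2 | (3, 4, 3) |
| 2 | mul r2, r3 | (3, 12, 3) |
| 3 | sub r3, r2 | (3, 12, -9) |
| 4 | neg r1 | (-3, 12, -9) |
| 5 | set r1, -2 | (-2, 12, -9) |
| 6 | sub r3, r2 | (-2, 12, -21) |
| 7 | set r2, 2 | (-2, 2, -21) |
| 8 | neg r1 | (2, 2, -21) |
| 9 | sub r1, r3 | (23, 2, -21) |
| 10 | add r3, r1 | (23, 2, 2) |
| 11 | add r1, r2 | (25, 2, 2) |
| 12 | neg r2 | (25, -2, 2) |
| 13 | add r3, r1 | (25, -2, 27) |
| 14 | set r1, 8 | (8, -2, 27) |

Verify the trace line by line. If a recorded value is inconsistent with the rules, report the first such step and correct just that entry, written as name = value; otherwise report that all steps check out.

no error

Recomputing the run from the initial state:
step 1: r1 = 3, r2 = 4, r3 = 3
step 2: r1 = 3, r2 = 12, r3 = 3
step 3: r1 = 3, r2 = 12, r3 = -9
step 4: r1 = -3, r2 = 12, r3 = -9
step 5: r1 = -2, r2 = 12, r3 = -9
step 6: r1 = -2, r2 = 12, r3 = -21
step 7: r1 = -2, r2 = 2, r3 = -21
step 8: r1 = 2, r2 = 2, r3 = -21
step 9: r1 = 23, r2 = 2, r3 = -21
step 10: r1 = 23, r2 = 2, r3 = 2
step 11: r1 = 25, r2 = 2, r3 = 2
step 12: r1 = 25, r2 = -2, r3 = 2
step 13: r1 = 25, r2 = -2, r3 = 27
step 14: r1 = 8, r2 = -2, r3 = 27
This matches the trace at every step.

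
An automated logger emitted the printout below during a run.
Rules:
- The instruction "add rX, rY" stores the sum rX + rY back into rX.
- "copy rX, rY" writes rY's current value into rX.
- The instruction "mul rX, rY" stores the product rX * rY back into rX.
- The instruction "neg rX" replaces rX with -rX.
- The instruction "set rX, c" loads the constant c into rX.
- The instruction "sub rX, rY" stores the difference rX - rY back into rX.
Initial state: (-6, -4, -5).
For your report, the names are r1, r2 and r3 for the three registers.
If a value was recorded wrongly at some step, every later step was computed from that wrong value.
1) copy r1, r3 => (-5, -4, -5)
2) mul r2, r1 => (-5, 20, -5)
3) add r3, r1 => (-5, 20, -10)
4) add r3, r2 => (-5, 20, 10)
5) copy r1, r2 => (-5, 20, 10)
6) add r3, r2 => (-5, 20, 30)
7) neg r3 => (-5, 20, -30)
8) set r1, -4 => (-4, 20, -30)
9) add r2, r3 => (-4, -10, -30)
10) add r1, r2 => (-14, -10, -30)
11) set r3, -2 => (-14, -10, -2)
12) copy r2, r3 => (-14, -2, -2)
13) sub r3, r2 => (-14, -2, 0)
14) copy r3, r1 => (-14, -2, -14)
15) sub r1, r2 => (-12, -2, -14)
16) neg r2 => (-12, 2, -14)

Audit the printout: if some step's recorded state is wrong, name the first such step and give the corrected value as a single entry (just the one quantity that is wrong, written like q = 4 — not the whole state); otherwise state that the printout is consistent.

1. r1 = -5 (checks out)
2. r2 = -4 * -5 = 20 (same as recorded)
3. r3 = -5 + -5 = -10 (no discrepancy)
4. r3 = -10 + 20 = 10 (no discrepancy)
5. r1 = 20 (first mismatch against the printout)
First incorrect step: 5; the correct value is r1 = 20.

step 5, r1 = 20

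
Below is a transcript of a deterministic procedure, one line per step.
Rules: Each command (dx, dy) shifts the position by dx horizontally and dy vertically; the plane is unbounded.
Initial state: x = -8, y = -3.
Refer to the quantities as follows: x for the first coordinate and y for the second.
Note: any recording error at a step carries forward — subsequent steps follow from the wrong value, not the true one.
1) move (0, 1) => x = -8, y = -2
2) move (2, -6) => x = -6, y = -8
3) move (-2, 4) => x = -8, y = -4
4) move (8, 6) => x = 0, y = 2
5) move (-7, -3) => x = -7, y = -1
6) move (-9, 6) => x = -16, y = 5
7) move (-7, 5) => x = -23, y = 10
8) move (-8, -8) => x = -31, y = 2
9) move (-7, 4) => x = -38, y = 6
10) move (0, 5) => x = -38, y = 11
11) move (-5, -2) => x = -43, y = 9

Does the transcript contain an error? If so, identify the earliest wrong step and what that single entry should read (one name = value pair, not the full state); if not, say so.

no error

step 1: x = -8 + (0) = -8, y = -3 + (1) = -2 -> confirmed correct
step 2: x = -8 + (2) = -6, y = -2 + (-6) = -8 -> matches
step 3: x = -6 + (-2) = -8, y = -8 + (4) = -4 -> checks out
step 4: x = -8 + (8) = 0, y = -4 + (6) = 2 -> checks out
step 5: x = 0 + (-7) = -7, y = 2 + (-3) = -1 -> no discrepancy
step 6: x = -7 + (-9) = -16, y = -1 + (6) = 5 -> agrees with the transcript
step 7: x = -16 + (-7) = -23, y = 5 + (5) = 10 -> agrees with the transcript
step 8: x = -23 + (-8) = -31, y = 10 + (-8) = 2 -> verified
step 9: x = -31 + (-7) = -38, y = 2 + (4) = 6 -> checks out
step 10: x = -38 + (0) = -38, y = 6 + (5) = 11 -> same as recorded
step 11: x = -38 + (-5) = -43, y = 11 + (-2) = 9 -> in agreement
Each recorded entry agrees with the recomputation.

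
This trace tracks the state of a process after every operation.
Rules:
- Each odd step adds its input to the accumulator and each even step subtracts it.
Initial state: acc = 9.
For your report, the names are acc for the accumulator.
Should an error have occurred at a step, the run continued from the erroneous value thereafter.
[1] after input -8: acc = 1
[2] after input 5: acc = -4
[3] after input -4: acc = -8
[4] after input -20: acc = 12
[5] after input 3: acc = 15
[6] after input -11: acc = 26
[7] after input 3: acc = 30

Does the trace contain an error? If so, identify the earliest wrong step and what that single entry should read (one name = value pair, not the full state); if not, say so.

step 7, acc = 29

Recomputing the run from the initial state:
step 1: acc = 1
step 2: acc = -4
step 3: acc = -8
step 4: acc = 12
step 5: acc = 15
step 6: acc = 26
step 7: acc = 29
The first disagreement with the trace is at step 7, where the value should be acc = 29.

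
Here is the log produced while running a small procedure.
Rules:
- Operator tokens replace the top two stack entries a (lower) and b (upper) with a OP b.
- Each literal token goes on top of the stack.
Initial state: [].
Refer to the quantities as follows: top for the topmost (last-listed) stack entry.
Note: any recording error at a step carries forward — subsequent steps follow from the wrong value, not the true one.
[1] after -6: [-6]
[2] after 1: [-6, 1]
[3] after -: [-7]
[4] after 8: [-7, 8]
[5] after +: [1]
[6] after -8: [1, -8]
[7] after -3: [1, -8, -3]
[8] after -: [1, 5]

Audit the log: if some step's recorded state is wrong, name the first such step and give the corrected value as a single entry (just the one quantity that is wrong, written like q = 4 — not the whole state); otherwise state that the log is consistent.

step 8, top = -5

step 1: push -6: top = -6 -> matches
step 2: push 1: top = 1 -> in agreement
step 3: -6 - 1 = -7 -> agrees with the log
step 4: push 8: top = 8 -> in agreement
step 5: -7 + 8 = 1 -> matches
step 6: push -8: top = -8 -> confirmed correct
step 7: push -3: top = -3 -> checks out
step 8: -8 - -3 = -5 -> this is not what the log shows
That makes step 8 the first incorrect line — top = -5 is what it should show.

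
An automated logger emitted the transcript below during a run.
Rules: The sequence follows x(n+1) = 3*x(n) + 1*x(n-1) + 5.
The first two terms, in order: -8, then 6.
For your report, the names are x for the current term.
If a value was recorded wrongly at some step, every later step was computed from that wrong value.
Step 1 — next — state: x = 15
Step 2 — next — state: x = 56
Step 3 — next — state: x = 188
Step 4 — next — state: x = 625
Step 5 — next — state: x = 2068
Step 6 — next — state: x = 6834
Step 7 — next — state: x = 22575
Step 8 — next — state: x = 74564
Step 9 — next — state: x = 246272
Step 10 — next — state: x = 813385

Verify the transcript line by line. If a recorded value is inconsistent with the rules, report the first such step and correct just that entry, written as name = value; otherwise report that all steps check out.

no error

Recomputing the run from the initial state:
step 1: x = 15
step 2: x = 56
step 3: x = 188
step 4: x = 625
step 5: x = 2068
step 6: x = 6834
step 7: x = 22575
step 8: x = 74564
step 9: x = 246272
step 10: x = 813385
This matches the transcript at every step.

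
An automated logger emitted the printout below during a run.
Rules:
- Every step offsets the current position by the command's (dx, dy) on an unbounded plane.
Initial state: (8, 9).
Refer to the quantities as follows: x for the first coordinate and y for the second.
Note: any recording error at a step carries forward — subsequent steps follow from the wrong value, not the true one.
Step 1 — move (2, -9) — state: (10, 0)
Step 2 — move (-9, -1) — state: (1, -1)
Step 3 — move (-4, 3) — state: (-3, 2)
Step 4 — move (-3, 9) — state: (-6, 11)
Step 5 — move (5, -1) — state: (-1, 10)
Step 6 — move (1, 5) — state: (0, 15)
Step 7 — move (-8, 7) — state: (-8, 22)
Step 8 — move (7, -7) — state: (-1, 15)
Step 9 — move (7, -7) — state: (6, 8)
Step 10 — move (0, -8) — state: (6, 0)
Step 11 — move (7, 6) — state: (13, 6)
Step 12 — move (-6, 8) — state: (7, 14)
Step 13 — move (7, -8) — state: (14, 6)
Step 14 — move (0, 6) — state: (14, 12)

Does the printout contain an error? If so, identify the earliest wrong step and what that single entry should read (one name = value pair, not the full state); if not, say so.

Recomputing the run from the initial state:
step 1: x = 10, y = 0
step 2: x = 1, y = -1
step 3: x = -3, y = 2
step 4: x = -6, y = 11
step 5: x = -1, y = 10
step 6: x = 0, y = 15
step 7: x = -8, y = 22
step 8: x = -1, y = 15
step 9: x = 6, y = 8
step 10: x = 6, y = 0
step 11: x = 13, y = 6
step 12: x = 7, y = 14
step 13: x = 14, y = 6
step 14: x = 14, y = 12
This matches the printout at every step.

no error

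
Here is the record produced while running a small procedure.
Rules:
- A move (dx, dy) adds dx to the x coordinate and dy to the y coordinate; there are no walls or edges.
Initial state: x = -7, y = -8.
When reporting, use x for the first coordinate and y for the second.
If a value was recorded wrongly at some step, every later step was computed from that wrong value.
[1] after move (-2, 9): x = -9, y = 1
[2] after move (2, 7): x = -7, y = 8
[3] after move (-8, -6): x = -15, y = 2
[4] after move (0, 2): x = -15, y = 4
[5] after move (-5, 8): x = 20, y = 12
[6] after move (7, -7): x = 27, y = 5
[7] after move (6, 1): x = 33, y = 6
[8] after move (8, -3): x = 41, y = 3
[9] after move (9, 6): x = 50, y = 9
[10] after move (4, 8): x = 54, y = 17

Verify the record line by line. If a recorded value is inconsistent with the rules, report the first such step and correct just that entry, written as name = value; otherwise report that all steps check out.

1. x = -7 + (-2) = -9, y = -8 + (9) = 1 (exactly as logged)
2. x = -9 + (2) = -7, y = 1 + (7) = 8 (verified)
3. x = -7 + (-8) = -15, y = 8 + (-6) = 2 (confirmed correct)
4. x = -15 + (0) = -15, y = 2 + (2) = 4 (checks out)
5. x = -15 + (-5) = -20, y = 4 + (8) = 12 (the entry is off here)
So the first discrepancy is step 5, where the right value is x = -20.

step 5, x = -20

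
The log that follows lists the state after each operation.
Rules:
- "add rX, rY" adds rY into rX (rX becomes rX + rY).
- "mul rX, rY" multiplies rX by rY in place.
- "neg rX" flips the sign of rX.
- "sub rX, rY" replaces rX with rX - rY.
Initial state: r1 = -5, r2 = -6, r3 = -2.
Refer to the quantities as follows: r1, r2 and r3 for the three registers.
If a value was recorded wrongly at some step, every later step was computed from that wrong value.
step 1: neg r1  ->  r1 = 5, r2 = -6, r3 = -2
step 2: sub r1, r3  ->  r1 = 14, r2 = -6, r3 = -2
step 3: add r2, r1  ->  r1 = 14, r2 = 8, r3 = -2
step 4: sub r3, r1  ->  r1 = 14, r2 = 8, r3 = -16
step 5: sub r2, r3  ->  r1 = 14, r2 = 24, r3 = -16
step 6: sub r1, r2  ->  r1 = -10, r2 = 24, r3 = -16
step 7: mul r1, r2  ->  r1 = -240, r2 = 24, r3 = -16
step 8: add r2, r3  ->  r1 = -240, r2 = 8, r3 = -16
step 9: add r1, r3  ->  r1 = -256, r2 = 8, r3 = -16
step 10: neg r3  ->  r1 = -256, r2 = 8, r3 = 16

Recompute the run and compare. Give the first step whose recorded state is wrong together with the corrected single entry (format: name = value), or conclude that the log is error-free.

Step 1: r1 = -(-5) = 5 — same as recorded.
Step 2: r1 = 5 - -2 = 7 — the recorded entry deviates here.
First incorrect step: 2; the correct value is r1 = 7.

step 2, r1 = 7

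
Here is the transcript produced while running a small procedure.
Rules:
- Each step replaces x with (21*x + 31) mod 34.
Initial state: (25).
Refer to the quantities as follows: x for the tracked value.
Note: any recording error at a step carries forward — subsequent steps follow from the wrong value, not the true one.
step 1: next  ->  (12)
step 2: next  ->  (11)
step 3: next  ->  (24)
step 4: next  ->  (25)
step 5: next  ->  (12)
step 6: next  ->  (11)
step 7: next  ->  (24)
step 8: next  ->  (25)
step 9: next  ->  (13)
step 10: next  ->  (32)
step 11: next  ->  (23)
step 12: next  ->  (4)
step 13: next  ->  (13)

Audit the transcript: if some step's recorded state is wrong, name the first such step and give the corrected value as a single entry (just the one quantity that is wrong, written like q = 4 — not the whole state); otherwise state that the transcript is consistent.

step 1: x = (21*25 + 31) mod 34 = 12 -> in agreement
step 2: x = (21*12 + 31) mod 34 = 11 -> same as recorded
step 3: x = (21*11 + 31) mod 34 = 24 -> verified
step 4: x = (21*24 + 31) mod 34 = 25 -> confirmed correct
step 5: x = (21*25 + 31) mod 34 = 12 -> matches
step 6: x = (21*12 + 31) mod 34 = 11 -> same as recorded
step 7: x = (21*11 + 31) mod 34 = 24 -> agrees with the transcript
step 8: x = (21*24 + 31) mod 34 = 25 -> confirmed correct
step 9: x = (21*25 + 31) mod 34 = 12 -> the transcript has a different value
First deviation found at step 9; the corrected entry is x = 12.

step 9, x = 12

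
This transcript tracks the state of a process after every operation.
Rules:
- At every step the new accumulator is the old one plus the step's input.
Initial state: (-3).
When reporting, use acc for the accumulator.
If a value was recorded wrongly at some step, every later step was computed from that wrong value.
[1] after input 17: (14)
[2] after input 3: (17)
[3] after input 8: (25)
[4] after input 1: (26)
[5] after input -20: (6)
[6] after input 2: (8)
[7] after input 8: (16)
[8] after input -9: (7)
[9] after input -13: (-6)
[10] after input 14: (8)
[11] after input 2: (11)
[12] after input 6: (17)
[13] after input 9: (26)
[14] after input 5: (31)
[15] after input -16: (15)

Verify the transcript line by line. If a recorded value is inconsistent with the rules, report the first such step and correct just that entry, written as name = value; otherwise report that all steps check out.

step 1: acc = -3 + 17 = 14 -> matches
step 2: acc = 14 + 3 = 17 -> confirmed correct
step 3: acc = 17 + 8 = 25 -> matches
step 4: acc = 25 + 1 = 26 -> in agreement
step 5: acc = 26 + -20 = 6 -> checks out
step 6: acc = 6 + 2 = 8 -> verified
step 7: acc = 8 + 8 = 16 -> exactly as logged
step 8: acc = 16 + -9 = 7 -> agrees with the transcript
step 9: acc = 7 + -13 = -6 -> checks out
step 10: acc = -6 + 14 = 8 -> no discrepancy
step 11: acc = 8 + 2 = 10 -> not what was recorded
Step 11 is the first one off; corrected, acc = 10.

step 11, acc = 10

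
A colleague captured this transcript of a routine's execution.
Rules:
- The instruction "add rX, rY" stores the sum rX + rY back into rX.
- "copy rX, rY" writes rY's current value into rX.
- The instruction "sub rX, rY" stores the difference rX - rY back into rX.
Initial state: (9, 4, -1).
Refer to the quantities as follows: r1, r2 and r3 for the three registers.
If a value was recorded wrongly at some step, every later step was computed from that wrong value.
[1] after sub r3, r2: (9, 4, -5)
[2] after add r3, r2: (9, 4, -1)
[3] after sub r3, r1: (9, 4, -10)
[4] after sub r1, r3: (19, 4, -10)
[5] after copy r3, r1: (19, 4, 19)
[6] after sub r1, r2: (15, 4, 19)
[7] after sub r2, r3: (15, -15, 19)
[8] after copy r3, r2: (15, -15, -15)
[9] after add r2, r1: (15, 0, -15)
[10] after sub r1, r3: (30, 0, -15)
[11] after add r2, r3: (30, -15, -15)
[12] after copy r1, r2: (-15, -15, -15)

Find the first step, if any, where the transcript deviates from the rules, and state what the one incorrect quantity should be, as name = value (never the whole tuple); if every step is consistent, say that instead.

no error

step 1: r3 = -1 - 4 = -5 -> confirmed correct
step 2: r3 = -5 + 4 = -1 -> verified
step 3: r3 = -1 - 9 = -10 -> consistent with the transcript
step 4: r1 = 9 - -10 = 19 -> consistent with the transcript
step 5: r3 = 19 -> no discrepancy
step 6: r1 = 19 - 4 = 15 -> consistent with the transcript
step 7: r2 = 4 - 19 = -15 -> consistent with the transcript
step 8: r3 = -15 -> in agreement
step 9: r2 = -15 + 15 = 0 -> exactly as logged
step 10: r1 = 15 - -15 = 30 -> checks out
step 11: r2 = 0 + -15 = -15 -> verified
step 12: r1 = -15 -> matches
No step deviates from the rules.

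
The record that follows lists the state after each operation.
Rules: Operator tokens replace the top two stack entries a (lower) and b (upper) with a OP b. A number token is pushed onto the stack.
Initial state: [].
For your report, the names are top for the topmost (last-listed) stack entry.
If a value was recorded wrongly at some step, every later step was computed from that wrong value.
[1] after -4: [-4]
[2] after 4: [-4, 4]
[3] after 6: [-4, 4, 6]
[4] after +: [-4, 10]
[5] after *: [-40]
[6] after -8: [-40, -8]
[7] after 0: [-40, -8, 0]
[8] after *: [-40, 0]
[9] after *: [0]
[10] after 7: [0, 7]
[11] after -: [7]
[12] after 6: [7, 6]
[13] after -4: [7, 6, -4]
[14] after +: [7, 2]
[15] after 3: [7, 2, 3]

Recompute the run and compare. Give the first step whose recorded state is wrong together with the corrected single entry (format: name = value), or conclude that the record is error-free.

1. push -4: top = -4 (consistent with the record)
2. push 4: top = 4 (in agreement)
3. push 6: top = 6 (same as recorded)
4. 4 + 6 = 10 (no discrepancy)
5. -4 * 10 = -40 (verified)
6. push -8: top = -8 (confirmed correct)
7. push 0: top = 0 (consistent with the record)
8. -8 * 0 = 0 (same as recorded)
9. -40 * 0 = 0 (verified)
10. push 7: top = 7 (consistent with the record)
11. 0 - 7 = -7 (the record disagrees here)
Step 11 is the first one off; corrected, top = -7.

step 11, top = -7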